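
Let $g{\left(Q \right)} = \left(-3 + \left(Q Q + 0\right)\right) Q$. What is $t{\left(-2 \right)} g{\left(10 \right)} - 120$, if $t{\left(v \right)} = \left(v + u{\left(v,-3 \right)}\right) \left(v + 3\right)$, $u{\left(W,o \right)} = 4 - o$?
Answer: $4730$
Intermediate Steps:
$g{\left(Q \right)} = Q \left(-3 + Q^{2}\right)$ ($g{\left(Q \right)} = \left(-3 + \left(Q^{2} + 0\right)\right) Q = \left(-3 + Q^{2}\right) Q = Q \left(-3 + Q^{2}\right)$)
$t{\left(v \right)} = \left(3 + v\right) \left(7 + v\right)$ ($t{\left(v \right)} = \left(v + \left(4 - -3\right)\right) \left(v + 3\right) = \left(v + \left(4 + 3\right)\right) \left(3 + v\right) = \left(v + 7\right) \left(3 + v\right) = \left(7 + v\right) \left(3 + v\right) = \left(3 + v\right) \left(7 + v\right)$)
$t{\left(-2 \right)} g{\left(10 \right)} - 120 = \left(21 + \left(-2\right)^{2} + 10 \left(-2\right)\right) 10 \left(-3 + 10^{2}\right) - 120 = \left(21 + 4 - 20\right) 10 \left(-3 + 100\right) - 120 = 5 \cdot 10 \cdot 97 - 120 = 5 \cdot 970 - 120 = 4850 - 120 = 4730$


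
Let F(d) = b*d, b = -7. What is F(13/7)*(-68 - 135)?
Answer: 2639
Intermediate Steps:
F(d) = -7*d
F(13/7)*(-68 - 135) = (-91/7)*(-68 - 135) = -91/7*(-203) = -7*13/7*(-203) = -13*(-203) = 2639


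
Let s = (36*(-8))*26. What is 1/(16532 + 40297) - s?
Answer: 425535553/56829 ≈ 7488.0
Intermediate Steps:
s = -7488 (s = -288*26 = -7488)
1/(16532 + 40297) - s = 1/(16532 + 40297) - 1*(-7488) = 1/56829 + 7488 = 425535553/56829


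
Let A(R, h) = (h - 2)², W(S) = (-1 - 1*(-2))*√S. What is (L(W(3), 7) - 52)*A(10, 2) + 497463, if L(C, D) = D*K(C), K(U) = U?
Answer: 497463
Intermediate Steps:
W(S) = √S (W(S) = (-1 + 2)*√S = 1*√S = √S)
A(R, h) = (-2 + h)²
L(C, D) = C*D (L(C, D) = D*C = C*D)
(L(W(3), 7) - 52)*A(10, 2) + 497463 = (√3*7 - 52)*(-2 + 2)² + 497463 = (7*√3 - 52)*0² + 497463 = (-52 + 7*√3)*0 + 497463 = 0 + 497463 = 497463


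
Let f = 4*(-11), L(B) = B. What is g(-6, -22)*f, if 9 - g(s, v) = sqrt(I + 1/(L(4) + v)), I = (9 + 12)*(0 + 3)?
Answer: -396 + 22*sqrt(2266)/3 ≈ -46.915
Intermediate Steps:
f = -44
I = 63 (I = 21*3 = 63)
g(s, v) = 9 - sqrt(63 + 1/(4 + v))
g(-6, -22)*f = (9 - sqrt((253 + 63*(-22))/(4 - 22)))*(-44) = (9 - sqrt((253 - 1386)/(-18)))*(-44) = (9 - sqrt(-1/18*(-1133)))*(-44) = (9 - sqrt(1133/18))*(-44) = (9 - sqrt(2266)/6)*(-44) = -396 + 22*sqrt(2266)/3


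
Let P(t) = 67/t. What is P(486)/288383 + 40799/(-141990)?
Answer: -476511596911/1658373837885 ≈ -0.28734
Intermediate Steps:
P(486)/288383 + 40799/(-141990) = (67/486)/288383 + 40799/(-141990) = (67*(1/486))*(1/288383) + 40799*(-1/141990) = (67/486)*(1/288383) - 40799/141990 = 67/140154138 - 40799/141990 = -476511596911/1658373837885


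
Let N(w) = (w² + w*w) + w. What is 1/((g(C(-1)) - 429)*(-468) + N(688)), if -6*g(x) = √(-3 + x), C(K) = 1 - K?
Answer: 31893/36617884333 - 13*I/219707305998 ≈ 8.7097e-7 - 5.917e-11*I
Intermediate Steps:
N(w) = w + 2*w² (N(w) = (w² + w²) + w = 2*w² + w = w + 2*w²)
g(x) = -√(-3 + x)/6
1/((g(C(-1)) - 429)*(-468) + N(688)) = 1/((-√(-3 + (1 - 1*(-1)))/6 - 429)*(-468) + 688*(1 + 2*688)) = 1/((-√(-3 + (1 + 1))/6 - 429)*(-468) + 688*(1 + 1376)) = 1/((-√(-3 + 2)/6 - 429)*(-468) + 688*1377) = 1/((-I/6 - 429)*(-468) + 947376) = 1/((-429 - I/6)*(-468) + 947376) = 1/((200772 + 78*I) + 947376) = 1/(1148148 + 78*I) = (1148148 - 78*I)/1318243835988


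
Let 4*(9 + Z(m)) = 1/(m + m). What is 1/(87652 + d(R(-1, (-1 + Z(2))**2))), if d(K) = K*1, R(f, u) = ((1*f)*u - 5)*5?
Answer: 256/22306107 ≈ 1.1477e-5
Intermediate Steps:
Z(m) = -9 + 1/(8*m) (Z(m) = -9 + 1/(4*(m + m)) = -9 + 1/(4*((2*m))) = -9 + (1/(2*m))/4 = -9 + 1/(8*m))
R(f, u) = -25 + 5*f*u (R(f, u) = (f*u - 5)*5 = (-5 + f*u)*5 = -25 + 5*f*u)
d(K) = K
1/(87652 + d(R(-1, (-1 + Z(2))**2))) = 1/(87652 + (-25 + 5*(-1)*(-1 + (-9 + (1/8)/2))**2)) = 1/(87652 + (-25 + 5*(-1)*(-1 + (-9 + (1/8)*(1/2)))**2)) = 1/(87652 + (-25 + 5*(-1)*(-1 + (-9 + 1/16))**2)) = 1/(87652 + (-25 + 5*(-1)*(-1 - 143/16)**2)) = 1/(87652 + (-25 + 5*(-1)*(-159/16)**2)) = 1/(87652 + (-25 + 5*(-1)*(25281/256))) = 1/(87652 + (-25 - 126405/256)) = 1/(87652 - 132805/256) = 1/(22306107/256) = 256/22306107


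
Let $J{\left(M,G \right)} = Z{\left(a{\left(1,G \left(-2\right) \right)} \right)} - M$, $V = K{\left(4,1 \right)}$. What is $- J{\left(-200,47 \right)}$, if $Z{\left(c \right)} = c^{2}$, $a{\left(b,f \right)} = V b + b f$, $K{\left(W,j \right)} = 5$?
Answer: $-8121$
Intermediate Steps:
$V = 5$
$a{\left(b,f \right)} = 5 b + b f$
$J{\left(M,G \right)} = \left(5 - 2 G\right)^{2} - M$ ($J{\left(M,G \right)} = \left(1 \left(5 + G \left(-2\right)\right)\right)^{2} - M = \left(1 \left(5 - 2 G\right)\right)^{2} - M = \left(5 - 2 G\right)^{2} - M$)
$- J{\left(-200,47 \right)} = - (\left(-5 + 2 \cdot 47\right)^{2} - -200) = - (\left(-5 + 94\right)^{2} + 200) = - (89^{2} + 200) = - (7921 + 200) = \left(-1\right) 8121 = -8121$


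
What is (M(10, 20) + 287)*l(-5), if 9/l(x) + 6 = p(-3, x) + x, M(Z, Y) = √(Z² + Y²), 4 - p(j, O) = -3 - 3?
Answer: -2583 - 90*√5 ≈ -2784.2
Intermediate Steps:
p(j, O) = 10 (p(j, O) = 4 - (-3 - 3) = 4 - 1*(-6) = 4 + 6 = 10)
M(Z, Y) = √(Y² + Z²)
l(x) = 9/(4 + x) (l(x) = 9/(-6 + (10 + x)) = 9/(4 + x))
(M(10, 20) + 287)*l(-5) = (√(20² + 10²) + 287)*(9/(4 - 5)) = (√(400 + 100) + 287)*(9/(-1)) = (√500 + 287)*(9*(-1)) = (10*√5 + 287)*(-9) = (287 + 10*√5)*(-9) = -2583 - 90*√5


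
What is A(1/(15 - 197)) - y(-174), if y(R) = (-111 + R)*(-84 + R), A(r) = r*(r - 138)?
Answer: -2435582603/33124 ≈ -73529.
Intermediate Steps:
A(r) = r*(-138 + r)
A(1/(15 - 197)) - y(-174) = (-138 + 1/(15 - 197))/(15 - 197) - (9324 + (-174)**2 - 195*(-174)) = (-138 + 1/(-182))/(-182) - (9324 + 30276 + 33930) = -(-138 - 1/182)/182 - 1*73530 = -1/182*(-25117/182) - 73530 = 25117/33124 - 73530 = -2435582603/33124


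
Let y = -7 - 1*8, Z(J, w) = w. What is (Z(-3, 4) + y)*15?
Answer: -165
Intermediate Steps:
y = -15 (y = -7 - 8 = -15)
(Z(-3, 4) + y)*15 = (4 - 15)*15 = -11*15 = -165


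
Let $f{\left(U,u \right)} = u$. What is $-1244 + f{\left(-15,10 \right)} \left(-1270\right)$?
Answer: $-13944$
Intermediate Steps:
$-1244 + f{\left(-15,10 \right)} \left(-1270\right) = -1244 + 10 \left(-1270\right) = -1244 - 12700 = -13944$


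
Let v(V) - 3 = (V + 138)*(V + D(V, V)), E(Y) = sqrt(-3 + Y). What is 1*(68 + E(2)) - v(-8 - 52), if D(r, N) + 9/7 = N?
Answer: 66677/7 + I ≈ 9525.3 + 1.0*I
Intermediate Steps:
D(r, N) = -9/7 + N
v(V) = 3 + (138 + V)*(-9/7 + 2*V) (v(V) = 3 + (V + 138)*(V + (-9/7 + V)) = 3 + (138 + V)*(-9/7 + 2*V))
1*(68 + E(2)) - v(-8 - 52) = 1*(68 + sqrt(-3 + 2)) - (-1221/7 + 2*(-8 - 52)**2 + 1923*(-8 - 52)/7) = 1*(68 + sqrt(-1)) - (-1221/7 + 2*(-60)**2 + (1923/7)*(-60)) = 1*(68 + I) - (-1221/7 + 2*3600 - 115380/7) = (68 + I) - (-1221/7 + 7200 - 115380/7) = (68 + I) - 1*(-66201/7) = (68 + I) + 66201/7 = 66677/7 + I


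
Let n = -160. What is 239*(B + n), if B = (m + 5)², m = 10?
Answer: 15535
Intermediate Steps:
B = 225 (B = (10 + 5)² = 15² = 225)
239*(B + n) = 239*(225 - 160) = 239*65 = 15535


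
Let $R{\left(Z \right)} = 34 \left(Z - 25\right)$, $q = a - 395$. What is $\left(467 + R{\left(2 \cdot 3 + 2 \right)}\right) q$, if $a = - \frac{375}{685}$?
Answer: $\frac{6015090}{137} \approx 43906.0$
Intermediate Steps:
$a = - \frac{75}{137}$ ($a = \left(-375\right) \frac{1}{685} = - \frac{75}{137} \approx -0.54745$)
$q = - \frac{54190}{137}$ ($q = - \frac{75}{137} - 395 = - \frac{54190}{137} \approx -395.55$)
$R{\left(Z \right)} = -850 + 34 Z$ ($R{\left(Z \right)} = 34 \left(-25 + Z\right) = -850 + 34 Z$)
$\left(467 + R{\left(2 \cdot 3 + 2 \right)}\right) q = \left(467 - \left(850 - 34 \left(2 \cdot 3 + 2\right)\right)\right) \left(- \frac{54190}{137}\right) = \left(467 - \left(850 - 34 \left(6 + 2\right)\right)\right) \left(- \frac{54190}{137}\right) = \left(467 + \left(-850 + 34 \cdot 8\right)\right) \left(- \frac{54190}{137}\right) = \left(467 + \left(-850 + 272\right)\right) \left(- \frac{54190}{137}\right) = \left(467 - 578\right) \left(- \frac{54190}{137}\right) = \left(-111\right) \left(- \frac{54190}{137}\right) = \frac{6015090}{137}$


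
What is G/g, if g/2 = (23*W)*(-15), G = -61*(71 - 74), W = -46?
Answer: 61/10580 ≈ 0.0057656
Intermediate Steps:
G = 183 (G = -61*(-3) = 183)
g = 31740 (g = 2*((23*(-46))*(-15)) = 2*(-1058*(-15)) = 2*15870 = 31740)
G/g = 183/31740 = 183*(1/31740) = 61/10580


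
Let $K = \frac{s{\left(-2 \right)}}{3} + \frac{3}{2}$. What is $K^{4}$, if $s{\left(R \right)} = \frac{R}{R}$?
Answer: $\frac{14641}{1296} \approx 11.297$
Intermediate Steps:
$s{\left(R \right)} = 1$
$K = \frac{11}{6}$ ($K = 1 \cdot \frac{1}{3} + \frac{3}{2} = 1 \cdot \frac{1}{3} + 3 \cdot \frac{1}{2} = \frac{1}{3} + \frac{3}{2} = \frac{11}{6} \approx 1.8333$)
$K^{4} = \left(\frac{11}{6}\right)^{4} = \frac{14641}{1296}$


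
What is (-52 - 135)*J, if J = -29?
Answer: 5423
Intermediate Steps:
(-52 - 135)*J = (-52 - 135)*(-29) = -187*(-29) = 5423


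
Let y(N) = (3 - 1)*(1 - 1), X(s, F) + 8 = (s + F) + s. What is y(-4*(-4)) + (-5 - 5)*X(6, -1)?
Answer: -30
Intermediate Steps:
X(s, F) = -8 + F + 2*s (X(s, F) = -8 + ((s + F) + s) = -8 + ((F + s) + s) = -8 + (F + 2*s) = -8 + F + 2*s)
y(N) = 0 (y(N) = 2*0 = 0)
y(-4*(-4)) + (-5 - 5)*X(6, -1) = 0 + (-5 - 5)*(-8 - 1 + 2*6) = 0 - 10*(-8 - 1 + 12) = 0 - 10*3 = 0 - 30 = -30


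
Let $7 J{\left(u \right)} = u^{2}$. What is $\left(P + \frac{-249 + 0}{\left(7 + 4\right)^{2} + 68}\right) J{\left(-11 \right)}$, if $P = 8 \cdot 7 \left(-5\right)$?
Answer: $- \frac{2144483}{441} \approx -4862.8$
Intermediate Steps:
$J{\left(u \right)} = \frac{u^{2}}{7}$
$P = -280$ ($P = 56 \left(-5\right) = -280$)
$\left(P + \frac{-249 + 0}{\left(7 + 4\right)^{2} + 68}\right) J{\left(-11 \right)} = \left(-280 + \frac{-249 + 0}{\left(7 + 4\right)^{2} + 68}\right) \frac{\left(-11\right)^{2}}{7} = \left(-280 - \frac{249}{11^{2} + 68}\right) \frac{1}{7} \cdot 121 = \left(-280 - \frac{249}{121 + 68}\right) \frac{121}{7} = \left(-280 - \frac{249}{189}\right) \frac{121}{7} = \left(-280 - \frac{83}{63}\right) \frac{121}{7} = \left(- \frac{17723}{63}\right) \frac{121}{7} = - \frac{2144483}{441}$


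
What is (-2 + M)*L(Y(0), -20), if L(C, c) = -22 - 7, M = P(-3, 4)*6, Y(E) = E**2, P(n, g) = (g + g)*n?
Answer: 4234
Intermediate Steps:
P(n, g) = 2*g*n (P(n, g) = (2*g)*n = 2*g*n)
M = -144 (M = (2*4*(-3))*6 = -24*6 = -144)
L(C, c) = -29
(-2 + M)*L(Y(0), -20) = (-2 - 144)*(-29) = -146*(-29) = 4234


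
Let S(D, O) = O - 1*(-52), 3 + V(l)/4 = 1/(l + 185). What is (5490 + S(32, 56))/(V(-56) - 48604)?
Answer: -361071/3135730 ≈ -0.11515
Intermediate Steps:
V(l) = -12 + 4/(185 + l) (V(l) = -12 + 4/(l + 185) = -12 + 4/(185 + l))
S(D, O) = 52 + O (S(D, O) = O + 52 = 52 + O)
(5490 + S(32, 56))/(V(-56) - 48604) = (5490 + (52 + 56))/(4*(-554 - 3*(-56))/(185 - 56) - 48604) = (5490 + 108)/(4*(-554 + 168)/129 - 48604) = 5598/(4*(1/129)*(-386) - 48604) = 5598/(-1544/129 - 48604) = 5598/(-6271460/129) = 5598*(-129/6271460) = -361071/3135730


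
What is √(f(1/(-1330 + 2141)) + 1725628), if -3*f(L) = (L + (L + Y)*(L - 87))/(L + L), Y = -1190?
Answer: 13*I*√190979828862/1622 ≈ 3502.6*I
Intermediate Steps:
f(L) = -(L + (-1190 + L)*(-87 + L))/(6*L) (f(L) = -(L + (L - 1190)*(L - 87))/(3*(L + L)) = -(L + (-1190 + L)*(-87 + L))/(3*(2*L)) = -(L + (-1190 + L)*(-87 + L))*1/(2*L)/3 = -(L + (-1190 + L)*(-87 + L))/(6*L))
√(f(1/(-1330 + 2141)) + 1725628) = √((638/3 - 17255/(1/(-1330 + 2141)) - 1/(6*(-1330 + 2141))) + 1725628) = √((638/3 - 17255/(1/811) - ⅙/811) + 1725628) = √((638/3 - 17255/1/811 - ⅙*1/811) + 1725628) = √((638/3 - 17255*811 - 1/4866) + 1725628) = √((638/3 - 13993805 - 1/4866) + 1725628) = √(-22697606765/1622 + 1725628) = √(-19898638149/1622) = 13*I*√190979828862/1622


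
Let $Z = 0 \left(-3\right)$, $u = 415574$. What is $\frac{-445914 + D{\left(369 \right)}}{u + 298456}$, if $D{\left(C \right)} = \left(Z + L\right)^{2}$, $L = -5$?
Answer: $- \frac{445889}{714030} \approx -0.62447$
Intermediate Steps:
$Z = 0$
$D{\left(C \right)} = 25$ ($D{\left(C \right)} = \left(0 - 5\right)^{2} = \left(-5\right)^{2} = 25$)
$\frac{-445914 + D{\left(369 \right)}}{u + 298456} = \frac{-445914 + 25}{415574 + 298456} = - \frac{445889}{714030}$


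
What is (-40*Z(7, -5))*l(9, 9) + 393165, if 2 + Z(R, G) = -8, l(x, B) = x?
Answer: 396765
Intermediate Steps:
Z(R, G) = -10 (Z(R, G) = -2 - 8 = -10)
(-40*Z(7, -5))*l(9, 9) + 393165 = -40*(-10)*9 + 393165 = 400*9 + 393165 = 3600 + 393165 = 396765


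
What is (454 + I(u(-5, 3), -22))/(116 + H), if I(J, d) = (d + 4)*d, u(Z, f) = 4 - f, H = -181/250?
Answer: 212500/28819 ≈ 7.3736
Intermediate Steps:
H = -181/250 (H = -181*1/250 = -181/250 ≈ -0.72400)
I(J, d) = d*(4 + d) (I(J, d) = (4 + d)*d = d*(4 + d))
(454 + I(u(-5, 3), -22))/(116 + H) = (454 - 22*(4 - 22))/(116 - 181/250) = (454 - 22*(-18))/(28819/250) = (454 + 396)*(250/28819) = 850*(250/28819) = 212500/28819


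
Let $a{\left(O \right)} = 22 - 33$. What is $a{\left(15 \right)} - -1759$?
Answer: $1748$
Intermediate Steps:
$a{\left(O \right)} = -11$ ($a{\left(O \right)} = 22 - 33 = -11$)
$a{\left(15 \right)} - -1759 = -11 - -1759 = -11 + 1759 = 1748$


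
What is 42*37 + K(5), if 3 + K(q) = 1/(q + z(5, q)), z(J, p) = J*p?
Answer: 46531/30 ≈ 1551.0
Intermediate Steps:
K(q) = -3 + 1/(6*q) (K(q) = -3 + 1/(q + 5*q) = -3 + 1/(6*q))
42*37 + K(5) = 42*37 + (-3 + (1/6)/5) = 1554 + (-3 + (1/6)*(1/5)) = 1554 + (-3 + 1/30) = 1554 - 89/30 = 46531/30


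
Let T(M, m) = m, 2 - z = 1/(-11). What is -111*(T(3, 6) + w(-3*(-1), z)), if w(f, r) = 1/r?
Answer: -16539/23 ≈ -719.09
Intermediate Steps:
z = 23/11 (z = 2 - 1/(-11) = 2 - 1*(-1/11) = 2 + 1/11 = 23/11 ≈ 2.0909)
-111*(T(3, 6) + w(-3*(-1), z)) = -111*(6 + 1/(23/11)) = -111*(6 + 11/23) = -111*149/23 = -16539/23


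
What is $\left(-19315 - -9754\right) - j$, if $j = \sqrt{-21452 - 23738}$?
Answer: $-9561 - i \sqrt{45190} \approx -9561.0 - 212.58 i$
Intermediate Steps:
$j = i \sqrt{45190}$ ($j = \sqrt{-45190} = i \sqrt{45190} \approx 212.58 i$)
$\left(-19315 - -9754\right) - j = \left(-19315 - -9754\right) - i \sqrt{45190} = \left(-19315 + 9754\right) - i \sqrt{45190} = -9561 - i \sqrt{45190}$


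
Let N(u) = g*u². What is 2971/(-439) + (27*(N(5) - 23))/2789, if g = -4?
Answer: -9744038/1224371 ≈ -7.9584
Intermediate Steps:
N(u) = -4*u²
2971/(-439) + (27*(N(5) - 23))/2789 = 2971/(-439) + (27*(-4*5² - 23))/2789 = 2971*(-1/439) + (27*(-4*25 - 23))*(1/2789) = -2971/439 + (27*(-100 - 23))*(1/2789) = -2971/439 + (27*(-123))*(1/2789) = -2971/439 - 3321*1/2789 = -2971/439 - 3321/2789 = -9744038/1224371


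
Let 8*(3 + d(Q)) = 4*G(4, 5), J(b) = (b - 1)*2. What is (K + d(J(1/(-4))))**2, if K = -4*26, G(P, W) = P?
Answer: 11025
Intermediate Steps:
K = -104
J(b) = -2 + 2*b (J(b) = (-1 + b)*2 = -2 + 2*b)
d(Q) = -1 (d(Q) = -3 + (4*4)/8 = -3 + (1/8)*16 = -3 + 2 = -1)
(K + d(J(1/(-4))))**2 = (-104 - 1)**2 = (-105)**2 = 11025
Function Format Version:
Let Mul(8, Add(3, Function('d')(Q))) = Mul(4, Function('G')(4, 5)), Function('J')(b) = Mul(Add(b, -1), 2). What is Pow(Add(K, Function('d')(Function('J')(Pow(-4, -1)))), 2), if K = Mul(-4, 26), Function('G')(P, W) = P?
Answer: 11025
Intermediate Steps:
K = -104
Function('J')(b) = Add(-2, Mul(2, b)) (Function('J')(b) = Mul(Add(-1, b), 2) = Add(-2, Mul(2, b)))
Function('d')(Q) = -1 (Function('d')(Q) = Add(-3, Mul(Rational(1, 8), Mul(4, 4))) = Add(-3, Mul(Rational(1, 8), 16)) = Add(-3, 2) = -1)
Pow(Add(K, Function('d')(Function('J')(Pow(-4, -1)))), 2) = Pow(Add(-104, -1), 2) = Pow(-105, 2) = 11025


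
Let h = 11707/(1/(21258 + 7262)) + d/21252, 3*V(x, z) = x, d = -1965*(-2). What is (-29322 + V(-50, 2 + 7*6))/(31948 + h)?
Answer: -311752672/3548187040053 ≈ -8.7862e-5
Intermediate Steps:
d = 3930
V(x, z) = x/3
h = 1182615853535/3542 (h = 11707/(1/(21258 + 7262)) + 3930/21252 = 11707/(1/28520) + 3930*(1/21252) = 11707/(1/28520) + 655/3542 = 11707*28520 + 655/3542 = 333883640 + 655/3542 = 1182615853535/3542 ≈ 3.3388e+8)
(-29322 + V(-50, 2 + 7*6))/(31948 + h) = (-29322 + (⅓)*(-50))/(31948 + 1182615853535/3542) = (-29322 - 50/3)/(1182729013351/3542) = -88016/3*3542/1182729013351 = -311752672/3548187040053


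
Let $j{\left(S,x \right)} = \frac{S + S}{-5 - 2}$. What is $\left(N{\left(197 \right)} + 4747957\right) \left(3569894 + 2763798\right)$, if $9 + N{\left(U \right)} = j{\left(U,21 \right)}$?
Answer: $\frac{210501786373464}{7} \approx 3.0072 \cdot 10^{13}$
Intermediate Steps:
$j{\left(S,x \right)} = - \frac{2 S}{7}$ ($j{\left(S,x \right)} = \frac{2 S}{-7} = 2 S \left(- \frac{1}{7}\right) = - \frac{2 S}{7}$)
$N{\left(U \right)} = -9 - \frac{2 U}{7}$
$\left(N{\left(197 \right)} + 4747957\right) \left(3569894 + 2763798\right) = \left(\left(-9 - \frac{394}{7}\right) + 4747957\right) \left(3569894 + 2763798\right) = \left(\left(-9 - \frac{394}{7}\right) + 4747957\right) 6333692 = \left(- \frac{457}{7} + 4747957\right) 6333692 = \frac{33235242}{7} \cdot 6333692 = \frac{210501786373464}{7}$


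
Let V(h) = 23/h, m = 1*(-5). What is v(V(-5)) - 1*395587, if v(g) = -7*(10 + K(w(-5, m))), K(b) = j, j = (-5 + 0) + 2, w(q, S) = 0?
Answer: -395636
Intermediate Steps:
m = -5
j = -3 (j = -5 + 2 = -3)
K(b) = -3
v(g) = -49 (v(g) = -7*(10 - 3) = -7*7 = -49)
v(V(-5)) - 1*395587 = -49 - 1*395587 = -49 - 395587 = -395636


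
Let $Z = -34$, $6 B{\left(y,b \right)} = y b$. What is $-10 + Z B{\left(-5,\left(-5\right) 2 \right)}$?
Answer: $- \frac{880}{3} \approx -293.33$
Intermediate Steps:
$B{\left(y,b \right)} = \frac{b y}{6}$ ($B{\left(y,b \right)} = \frac{y b}{6} = \frac{b y}{6}$)
$-10 + Z B{\left(-5,\left(-5\right) 2 \right)} = -10 - 34 \cdot \frac{1}{6} \left(\left(-5\right) 2\right) \left(-5\right) = -10 - 34 \cdot \frac{1}{6} \left(-10\right) \left(-5\right) = -10 - \frac{850}{3} = - \frac{880}{3}$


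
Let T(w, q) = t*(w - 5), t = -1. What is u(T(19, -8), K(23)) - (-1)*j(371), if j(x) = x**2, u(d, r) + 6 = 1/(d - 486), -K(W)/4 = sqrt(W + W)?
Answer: 68817499/500 ≈ 1.3764e+5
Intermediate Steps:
T(w, q) = 5 - w (T(w, q) = -(w - 5) = -(-5 + w) = 5 - w)
K(W) = -4*sqrt(2)*sqrt(W) (K(W) = -4*sqrt(W + W) = -4*sqrt(2)*sqrt(W))
u(d, r) = -6 + 1/(-486 + d) (u(d, r) = -6 + 1/(d - 486) = -6 + 1/(-486 + d))
u(T(19, -8), K(23)) - (-1)*j(371) = (2917 - 6*(5 - 1*19))/(-486 + (5 - 1*19)) - (-1)*371**2 = (2917 - 6*(5 - 19))/(-486 + (5 - 19)) - (-1)*137641 = (2917 - 6*(-14))/(-486 - 14) - 1*(-137641) = (2917 + 84)/(-500) + 137641 = -1/500*3001 + 137641 = -3001/500 + 137641 = 68817499/500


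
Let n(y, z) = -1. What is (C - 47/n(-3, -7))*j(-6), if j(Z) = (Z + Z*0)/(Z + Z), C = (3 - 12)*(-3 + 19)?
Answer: -97/2 ≈ -48.500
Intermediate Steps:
C = -144 (C = -9*16 = -144)
j(Z) = ½ (j(Z) = (Z + 0)/((2*Z)) = Z*(1/(2*Z)) = ½)
(C - 47/n(-3, -7))*j(-6) = (-144 - 47/(-1))*(½) = (-144 - 47*(-1))*(½) = (-144 + 47)*(½) = -97*½ = -97/2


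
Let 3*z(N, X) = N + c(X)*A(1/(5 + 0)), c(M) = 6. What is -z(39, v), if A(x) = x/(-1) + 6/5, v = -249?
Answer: -15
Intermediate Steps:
A(x) = 6/5 - x (A(x) = x*(-1) + 6*(⅕) = -x + 6/5 = 6/5 - x)
z(N, X) = 2 + N/3 (z(N, X) = (N + 6*(6/5 - 1/(5 + 0)))/3 = (N + 6*(6/5 - 1/5))/3 = (N + 6*(6/5 - 1*⅕))/3 = (N + 6*(6/5 - ⅕))/3 = (N + 6*1)/3 = (N + 6)/3 = (6 + N)/3 = 2 + N/3)
-z(39, v) = -(2 + (⅓)*39) = -(2 + 13) = -1*15 = -15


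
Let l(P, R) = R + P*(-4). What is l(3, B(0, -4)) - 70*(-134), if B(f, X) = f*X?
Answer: 9368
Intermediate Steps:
B(f, X) = X*f
l(P, R) = R - 4*P
l(3, B(0, -4)) - 70*(-134) = (-4*0 - 4*3) - 70*(-134) = (0 - 12) + 9380 = -12 + 9380 = 9368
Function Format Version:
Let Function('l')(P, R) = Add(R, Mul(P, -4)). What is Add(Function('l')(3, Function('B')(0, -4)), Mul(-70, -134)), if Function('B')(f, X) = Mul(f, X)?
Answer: 9368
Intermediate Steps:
Function('B')(f, X) = Mul(X, f)
Function('l')(P, R) = Add(R, Mul(-4, P))
Add(Function('l')(3, Function('B')(0, -4)), Mul(-70, -134)) = Add(Add(Mul(-4, 0), Mul(-4, 3)), Mul(-70, -134)) = Add(Add(0, -12), 9380) = Add(-12, 9380) = 9368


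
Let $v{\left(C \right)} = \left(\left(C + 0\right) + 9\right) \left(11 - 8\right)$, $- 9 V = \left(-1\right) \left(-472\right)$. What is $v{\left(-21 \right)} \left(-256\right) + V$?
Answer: $\frac{82472}{9} \approx 9163.6$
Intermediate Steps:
$V = - \frac{472}{9}$ ($V = - \frac{\left(-1\right) \left(-472\right)}{9} = \left(- \frac{1}{9}\right) 472 = - \frac{472}{9} \approx -52.444$)
$v{\left(C \right)} = 27 + 3 C$ ($v{\left(C \right)} = \left(C + 9\right) 3 = \left(9 + C\right) 3 = 27 + 3 C$)
$v{\left(-21 \right)} \left(-256\right) + V = \left(27 + 3 \left(-21\right)\right) \left(-256\right) - \frac{472}{9} = \left(27 - 63\right) \left(-256\right) - \frac{472}{9} = \left(-36\right) \left(-256\right) - \frac{472}{9} = 9216 - \frac{472}{9} = \frac{82472}{9}$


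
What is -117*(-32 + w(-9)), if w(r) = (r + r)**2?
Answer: -34164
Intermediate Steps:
w(r) = 4*r**2 (w(r) = (2*r)**2 = 4*r**2)
-117*(-32 + w(-9)) = -117*(-32 + 4*(-9)**2) = -117*(-32 + 4*81) = -117*(-32 + 324) = -117*292 = -34164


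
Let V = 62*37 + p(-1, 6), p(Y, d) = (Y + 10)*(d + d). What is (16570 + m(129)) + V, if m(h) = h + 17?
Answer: 19118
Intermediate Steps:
m(h) = 17 + h
p(Y, d) = 2*d*(10 + Y) (p(Y, d) = (10 + Y)*(2*d) = 2*d*(10 + Y))
V = 2402 (V = 62*37 + 2*6*(10 - 1) = 2294 + 2*6*9 = 2294 + 108 = 2402)
(16570 + m(129)) + V = (16570 + (17 + 129)) + 2402 = (16570 + 146) + 2402 = 16716 + 2402 = 19118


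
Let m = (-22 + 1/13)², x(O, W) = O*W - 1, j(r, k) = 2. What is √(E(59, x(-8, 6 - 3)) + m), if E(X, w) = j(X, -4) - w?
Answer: 6*√2383/13 ≈ 22.530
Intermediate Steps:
x(O, W) = -1 + O*W
E(X, w) = 2 - w
m = 81225/169 (m = (-22 + 1/13)² = (-285/13)² = 81225/169 ≈ 480.62)
√(E(59, x(-8, 6 - 3)) + m) = √((2 - (-1 - 8*(6 - 3))) + 81225/169) = √((2 - (-1 - 8*3)) + 81225/169) = √((2 - (-1 - 24)) + 81225/169) = √((2 - 1*(-25)) + 81225/169) = √((2 + 25) + 81225/169) = √(27 + 81225/169) = √(85788/169) = 6*√2383/13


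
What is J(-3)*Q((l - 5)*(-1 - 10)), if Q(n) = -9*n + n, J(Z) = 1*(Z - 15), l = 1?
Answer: 6336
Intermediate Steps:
J(Z) = -15 + Z (J(Z) = 1*(-15 + Z) = -15 + Z)
Q(n) = -8*n
J(-3)*Q((l - 5)*(-1 - 10)) = (-15 - 3)*(-8*(1 - 5)*(-1 - 10)) = -(-144)*(-4*(-11)) = -(-144)*44 = -18*(-352) = 6336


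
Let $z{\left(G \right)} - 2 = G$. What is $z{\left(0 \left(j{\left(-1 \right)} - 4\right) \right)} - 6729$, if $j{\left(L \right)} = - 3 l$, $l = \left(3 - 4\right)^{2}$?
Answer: $-6727$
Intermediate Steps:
$l = 1$ ($l = \left(-1\right)^{2} = 1$)
$j{\left(L \right)} = -3$ ($j{\left(L \right)} = \left(-3\right) 1 = -3$)
$z{\left(G \right)} = 2 + G$
$z{\left(0 \left(j{\left(-1 \right)} - 4\right) \right)} - 6729 = \left(2 + 0 \left(-3 - 4\right)\right) - 6729 = \left(2 + 0 \left(-7\right)\right) - 6729 = \left(2 + 0\right) - 6729 = 2 - 6729 = -6727$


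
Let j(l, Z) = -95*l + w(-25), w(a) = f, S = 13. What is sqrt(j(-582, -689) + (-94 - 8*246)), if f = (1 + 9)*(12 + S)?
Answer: 3*sqrt(5942) ≈ 231.25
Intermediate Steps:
f = 250 (f = (1 + 9)*(12 + 13) = 10*25 = 250)
w(a) = 250
j(l, Z) = 250 - 95*l (j(l, Z) = -95*l + 250 = 250 - 95*l)
sqrt(j(-582, -689) + (-94 - 8*246)) = sqrt((250 - 95*(-582)) + (-94 - 8*246)) = sqrt((250 + 55290) + (-94 - 1968)) = sqrt(55540 - 2062) = sqrt(53478) = 3*sqrt(5942)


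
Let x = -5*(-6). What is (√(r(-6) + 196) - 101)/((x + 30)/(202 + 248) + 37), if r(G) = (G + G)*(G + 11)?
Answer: -1515/557 + 30*√34/557 ≈ -2.4059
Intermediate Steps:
x = 30
r(G) = 2*G*(11 + G) (r(G) = (2*G)*(11 + G) = 2*G*(11 + G))
(√(r(-6) + 196) - 101)/((x + 30)/(202 + 248) + 37) = (√(2*(-6)*(11 - 6) + 196) - 101)/((30 + 30)/(202 + 248) + 37) = (√(2*(-6)*5 + 196) - 101)/(60/450 + 37) = (√(-60 + 196) - 101)/(60*(1/450) + 37) = (√136 - 101)/(2/15 + 37) = (2*√34 - 101)/(557/15) = (-101 + 2*√34)*(15/557) = -1515/557 + 30*√34/557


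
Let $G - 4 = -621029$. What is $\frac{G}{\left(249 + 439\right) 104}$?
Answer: $- \frac{621025}{71552} \approx -8.6794$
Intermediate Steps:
$G = -621025$ ($G = 4 - 621029 = -621025$)
$\frac{G}{\left(249 + 439\right) 104} = - \frac{621025}{\left(249 + 439\right) 104} = - \frac{621025}{688 \cdot 104} = - \frac{621025}{71552}$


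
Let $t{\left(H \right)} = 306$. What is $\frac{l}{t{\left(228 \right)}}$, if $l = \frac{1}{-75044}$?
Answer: $- \frac{1}{22963464} \approx -4.3547 \cdot 10^{-8}$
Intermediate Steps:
$l = - \frac{1}{75044} \approx -1.3326 \cdot 10^{-5}$
$\frac{l}{t{\left(228 \right)}} = - \frac{1}{75044 \cdot 306} = \left(- \frac{1}{75044}\right) \frac{1}{306} = - \frac{1}{22963464}$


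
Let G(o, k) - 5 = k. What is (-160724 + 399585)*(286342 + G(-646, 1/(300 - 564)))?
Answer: 18056842283627/264 ≈ 6.8397e+10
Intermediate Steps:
G(o, k) = 5 + k
(-160724 + 399585)*(286342 + G(-646, 1/(300 - 564))) = (-160724 + 399585)*(286342 + (5 + 1/(300 - 564))) = 238861*(286342 + (5 + 1/(-264))) = 238861*(286342 + (5 - 1/264)) = 238861*(286342 + 1319/264) = 238861*(75595607/264) = 18056842283627/264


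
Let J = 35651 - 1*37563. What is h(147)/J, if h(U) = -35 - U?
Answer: 91/956 ≈ 0.095188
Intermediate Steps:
J = -1912 (J = 35651 - 37563 = -1912)
h(147)/J = (-35 - 1*147)/(-1912) = (-35 - 147)*(-1/1912) = -182*(-1/1912) = 91/956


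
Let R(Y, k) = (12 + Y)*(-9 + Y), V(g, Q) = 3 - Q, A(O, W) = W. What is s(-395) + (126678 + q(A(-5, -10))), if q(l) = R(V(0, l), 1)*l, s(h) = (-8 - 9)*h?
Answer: 132393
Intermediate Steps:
s(h) = -17*h
R(Y, k) = (-9 + Y)*(12 + Y)
q(l) = l*(-99 + (3 - l)² - 3*l) (q(l) = (-108 + (3 - l)² + 3*(3 - l))*l = (-108 + (3 - l)² + (9 - 3*l))*l = (-99 + (3 - l)² - 3*l)*l = l*(-99 + (3 - l)² - 3*l))
s(-395) + (126678 + q(A(-5, -10))) = -17*(-395) + (126678 - 10*(-90 + (-10)² - 9*(-10))) = 6715 + (126678 - 10*(-90 + 100 + 90)) = 6715 + (126678 - 10*100) = 6715 + (126678 - 1000) = 6715 + 125678 = 132393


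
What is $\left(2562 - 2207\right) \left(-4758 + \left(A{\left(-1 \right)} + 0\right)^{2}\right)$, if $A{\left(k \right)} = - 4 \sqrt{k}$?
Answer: $-1694770$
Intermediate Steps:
$\left(2562 - 2207\right) \left(-4758 + \left(A{\left(-1 \right)} + 0\right)^{2}\right) = \left(2562 - 2207\right) \left(-4758 + \left(- 4 \sqrt{-1} + 0\right)^{2}\right) = \left(2562 - 2207\right) \left(-4758 + \left(- 4 i + 0\right)^{2}\right) = 355 \left(-4758 + \left(- 4 i\right)^{2}\right) = 355 \left(-4758 - 16\right) = 355 \left(-4774\right) = -1694770$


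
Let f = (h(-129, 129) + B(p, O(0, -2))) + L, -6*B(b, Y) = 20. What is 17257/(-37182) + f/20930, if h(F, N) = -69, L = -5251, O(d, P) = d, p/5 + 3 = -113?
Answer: -18637373/25940642 ≈ -0.71846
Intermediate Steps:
p = -580 (p = -15 + 5*(-113) = -15 - 565 = -580)
B(b, Y) = -10/3 (B(b, Y) = -⅙*20 = -10/3)
f = -15970/3 (f = (-69 - 10/3) - 5251 = -217/3 - 5251 = -15970/3 ≈ -5323.3)
17257/(-37182) + f/20930 = 17257/(-37182) - 15970/3/20930 = 17257*(-1/37182) - 15970/3*1/20930 = -17257/37182 - 1597/6279 = -18637373/25940642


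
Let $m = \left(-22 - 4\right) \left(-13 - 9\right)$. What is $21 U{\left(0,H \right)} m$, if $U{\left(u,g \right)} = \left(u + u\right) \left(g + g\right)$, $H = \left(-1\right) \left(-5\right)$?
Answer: $0$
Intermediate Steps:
$H = 5$
$U{\left(u,g \right)} = 4 g u$ ($U{\left(u,g \right)} = 2 u 2 g = 4 g u$)
$m = 572$ ($m = \left(-26\right) \left(-22\right) = 572$)
$21 U{\left(0,H \right)} m = 21 \cdot 4 \cdot 5 \cdot 0 \cdot 572 = 21 \cdot 0 \cdot 572 = 0 \cdot 572 = 0$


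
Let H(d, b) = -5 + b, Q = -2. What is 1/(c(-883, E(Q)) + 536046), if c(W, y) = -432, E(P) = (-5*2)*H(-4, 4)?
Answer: 1/535614 ≈ 1.8670e-6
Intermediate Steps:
E(P) = 10 (E(P) = (-5*2)*(-5 + 4) = -10*(-1) = 10)
1/(c(-883, E(Q)) + 536046) = 1/(-432 + 536046) = 1/535614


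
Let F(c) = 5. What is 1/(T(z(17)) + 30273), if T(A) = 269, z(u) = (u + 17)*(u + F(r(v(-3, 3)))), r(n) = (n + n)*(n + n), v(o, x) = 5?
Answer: 1/30542 ≈ 3.2742e-5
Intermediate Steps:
r(n) = 4*n² (r(n) = (2*n)*(2*n) = 4*n²)
z(u) = (5 + u)*(17 + u) (z(u) = (u + 17)*(u + 5) = (17 + u)*(5 + u) = (5 + u)*(17 + u))
1/(T(z(17)) + 30273) = 1/(269 + 30273) = 1/30542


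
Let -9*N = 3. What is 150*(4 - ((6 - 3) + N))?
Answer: 200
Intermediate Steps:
N = -1/3 (N = -1/9*3 = -1/3 ≈ -0.33333)
150*(4 - ((6 - 3) + N)) = 150*(4 - ((6 - 3) - 1/3)) = 150*(4 - (3 - 1/3)) = 150*(4 - 1*8/3) = 150*(4 - 8/3) = 150*(4/3) = 200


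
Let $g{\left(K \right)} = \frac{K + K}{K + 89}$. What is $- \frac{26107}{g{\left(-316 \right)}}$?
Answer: $- \frac{5926289}{632} \approx -9377.0$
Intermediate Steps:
$g{\left(K \right)} = \frac{2 K}{89 + K}$
$- \frac{26107}{g{\left(-316 \right)}} = - \frac{26107}{2 \left(-316\right) \frac{1}{89 - 316}} = - \frac{26107}{2 \left(-316\right) \frac{1}{-227}} = - \frac{26107}{2 \left(-316\right) \left(- \frac{1}{227}\right)} = - \frac{26107}{\frac{632}{227}} = \left(-26107\right) \frac{227}{632} = - \frac{5926289}{632}$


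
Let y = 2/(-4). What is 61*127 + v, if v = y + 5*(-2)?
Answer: 15473/2 ≈ 7736.5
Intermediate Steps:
y = -½ (y = 2*(-¼) = -½ ≈ -0.50000)
v = -21/2 (v = -½ + 5*(-2) = -½ - 10 = -21/2 ≈ -10.500)
61*127 + v = 61*127 - 21/2 = 7747 - 21/2 = 15473/2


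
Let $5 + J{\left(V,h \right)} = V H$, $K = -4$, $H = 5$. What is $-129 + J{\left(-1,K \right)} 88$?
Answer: $-1009$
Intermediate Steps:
$J{\left(V,h \right)} = -5 + 5 V$ ($J{\left(V,h \right)} = -5 + V 5 = -5 + 5 V$)
$-129 + J{\left(-1,K \right)} 88 = -129 + \left(-5 + 5 \left(-1\right)\right) 88 = -129 + \left(-5 - 5\right) 88 = -129 - 880 = -1009$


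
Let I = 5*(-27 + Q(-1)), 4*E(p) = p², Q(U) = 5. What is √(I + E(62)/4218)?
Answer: I*√1953014142/4218 ≈ 10.477*I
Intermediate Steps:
E(p) = p²/4
I = -110 (I = 5*(-27 + 5) = 5*(-22) = -110)
√(I + E(62)/4218) = √(-110 + ((¼)*62²)/4218) = √(-110 + ((¼)*3844)*(1/4218)) = √(-110 + 961*(1/4218)) = √(-110 + 961/4218) = √(-463019/4218) = I*√1953014142/4218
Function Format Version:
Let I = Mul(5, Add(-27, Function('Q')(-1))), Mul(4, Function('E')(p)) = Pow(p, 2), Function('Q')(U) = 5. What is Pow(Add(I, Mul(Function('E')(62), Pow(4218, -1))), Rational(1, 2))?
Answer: Mul(Rational(1, 4218), I, Pow(1953014142, Rational(1, 2))) ≈ Mul(10.477, I)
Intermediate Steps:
Function('E')(p) = Mul(Rational(1, 4), Pow(p, 2))
I = -110 (I = Mul(5, Add(-27, 5)) = Mul(5, -22) = -110)
Pow(Add(I, Mul(Function('E')(62), Pow(4218, -1))), Rational(1, 2)) = Pow(Add(-110, Mul(Mul(Rational(1, 4), Pow(62, 2)), Pow(4218, -1))), Rational(1, 2)) = Pow(Add(-110, Mul(Mul(Rational(1, 4), 3844), Rational(1, 4218))), Rational(1, 2)) = Pow(Add(-110, Mul(961, Rational(1, 4218))), Rational(1, 2)) = Pow(Add(-110, Rational(961, 4218)), Rational(1, 2)) = Pow(Rational(-463019, 4218), Rational(1, 2)) = Mul(Rational(1, 4218), I, Pow(1953014142, Rational(1, 2)))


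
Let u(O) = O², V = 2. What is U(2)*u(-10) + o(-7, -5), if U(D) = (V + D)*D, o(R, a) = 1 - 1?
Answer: 800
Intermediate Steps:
o(R, a) = 0
U(D) = D*(2 + D) (U(D) = (2 + D)*D = D*(2 + D))
U(2)*u(-10) + o(-7, -5) = (2*(2 + 2))*(-10)² + 0 = (2*4)*100 + 0 = 8*100 + 0 = 800 + 0 = 800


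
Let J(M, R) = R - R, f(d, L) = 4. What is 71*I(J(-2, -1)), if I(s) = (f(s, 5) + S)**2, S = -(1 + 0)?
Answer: 639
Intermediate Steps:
J(M, R) = 0
S = -1 (S = -1*1 = -1)
I(s) = 9 (I(s) = (4 - 1)**2 = 3**2 = 9)
71*I(J(-2, -1)) = 71*9 = 639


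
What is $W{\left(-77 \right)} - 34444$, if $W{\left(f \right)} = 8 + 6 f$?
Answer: $-34898$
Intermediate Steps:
$W{\left(-77 \right)} - 34444 = \left(8 + 6 \left(-77\right)\right) - 34444 = \left(8 - 462\right) - 34444 = -454 - 34444 = -34898$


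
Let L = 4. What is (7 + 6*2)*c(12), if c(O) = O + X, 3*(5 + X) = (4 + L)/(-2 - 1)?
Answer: 1045/9 ≈ 116.11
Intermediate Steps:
X = -53/9 (X = -5 + ((4 + 4)/(-2 - 1))/3 = -5 + (8/(-3))/3 = -5 + (8*(-⅓))/3 = -5 + (⅓)*(-8/3) = -5 - 8/9 = -53/9 ≈ -5.8889)
c(O) = -53/9 + O (c(O) = O - 53/9 = -53/9 + O)
(7 + 6*2)*c(12) = (7 + 6*2)*(-53/9 + 12) = (7 + 12)*(55/9) = 19*(55/9) = 1045/9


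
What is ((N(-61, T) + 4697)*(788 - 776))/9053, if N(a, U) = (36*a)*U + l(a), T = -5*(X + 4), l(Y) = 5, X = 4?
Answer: 1110504/9053 ≈ 122.67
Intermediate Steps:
T = -40 (T = -5*(4 + 4) = -5*8 = -40)
N(a, U) = 5 + 36*U*a (N(a, U) = (36*a)*U + 5 = 36*U*a + 5 = 5 + 36*U*a)
((N(-61, T) + 4697)*(788 - 776))/9053 = (((5 + 36*(-40)*(-61)) + 4697)*(788 - 776))/9053 = (((5 + 87840) + 4697)*12)*(1/9053) = ((87845 + 4697)*12)*(1/9053) = (92542*12)*(1/9053) = 1110504*(1/9053) = 1110504/9053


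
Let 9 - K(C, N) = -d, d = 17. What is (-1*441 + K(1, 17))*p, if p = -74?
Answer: 30710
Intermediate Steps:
K(C, N) = 26 (K(C, N) = 9 - (-1)*17 = 9 - 1*(-17) = 9 + 17 = 26)
(-1*441 + K(1, 17))*p = (-1*441 + 26)*(-74) = (-441 + 26)*(-74) = -415*(-74) = 30710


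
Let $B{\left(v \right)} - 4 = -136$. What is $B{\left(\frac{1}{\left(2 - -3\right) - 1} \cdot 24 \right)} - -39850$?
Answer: $39718$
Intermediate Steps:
$B{\left(v \right)} = -132$ ($B{\left(v \right)} = 4 - 136 = -132$)
$B{\left(\frac{1}{\left(2 - -3\right) - 1} \cdot 24 \right)} - -39850 = -132 - -39850 = -132 + 39850 = 39718$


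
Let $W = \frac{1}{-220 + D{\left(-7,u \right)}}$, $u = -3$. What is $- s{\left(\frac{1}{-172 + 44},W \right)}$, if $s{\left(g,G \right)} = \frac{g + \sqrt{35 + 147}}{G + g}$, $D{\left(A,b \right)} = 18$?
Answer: $- \frac{101}{165} + \frac{12928 \sqrt{182}}{165} \approx 1056.4$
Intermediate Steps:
$W = - \frac{1}{202}$ ($W = \frac{1}{-220 + 18} = \frac{1}{-202} = - \frac{1}{202} \approx -0.0049505$)
$s{\left(g,G \right)} = \frac{g + \sqrt{182}}{G + g}$
$- s{\left(\frac{1}{-172 + 44},W \right)} = - \frac{\frac{1}{-172 + 44} + \sqrt{182}}{- \frac{1}{202} + \frac{1}{-172 + 44}} = - \frac{\frac{1}{-128} + \sqrt{182}}{- \frac{1}{202} + \frac{1}{-128}} = - \frac{- \frac{1}{128} + \sqrt{182}}{- \frac{1}{202} - \frac{1}{128}} = - \frac{- \frac{1}{128} + \sqrt{182}}{- \frac{165}{12928}} = - \frac{\left(-12928\right) \left(- \frac{1}{128} + \sqrt{182}\right)}{165} = - (\frac{101}{165} - \frac{12928 \sqrt{182}}{165}) = - \frac{101}{165} + \frac{12928 \sqrt{182}}{165}$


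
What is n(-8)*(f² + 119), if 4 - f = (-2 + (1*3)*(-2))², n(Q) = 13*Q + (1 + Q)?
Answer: -412809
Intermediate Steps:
n(Q) = 1 + 14*Q
f = -60 (f = 4 - (-2 + (1*3)*(-2))² = 4 - (-2 + 3*(-2))² = 4 - (-2 - 6)² = 4 - 1*(-8)² = 4 - 1*64 = 4 - 64 = -60)
n(-8)*(f² + 119) = (1 + 14*(-8))*((-60)² + 119) = (1 - 112)*(3600 + 119) = -111*3719 = -412809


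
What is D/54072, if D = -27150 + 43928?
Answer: 8389/27036 ≈ 0.31029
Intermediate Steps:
D = 16778
D/54072 = 16778/54072 = 16778*(1/54072) = 8389/27036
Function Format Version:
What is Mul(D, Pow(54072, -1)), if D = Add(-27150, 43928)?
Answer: Rational(8389, 27036) ≈ 0.31029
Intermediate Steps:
D = 16778
Mul(D, Pow(54072, -1)) = Mul(16778, Pow(54072, -1)) = Mul(16778, Rational(1, 54072)) = Rational(8389, 27036)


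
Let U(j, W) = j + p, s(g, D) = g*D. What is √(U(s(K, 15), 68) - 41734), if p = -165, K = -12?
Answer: I*√42079 ≈ 205.13*I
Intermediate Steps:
s(g, D) = D*g
U(j, W) = -165 + j (U(j, W) = j - 165 = -165 + j)
√(U(s(K, 15), 68) - 41734) = √((-165 + 15*(-12)) - 41734) = √((-165 - 180) - 41734) = √(-345 - 41734) = √(-42079) = I*√42079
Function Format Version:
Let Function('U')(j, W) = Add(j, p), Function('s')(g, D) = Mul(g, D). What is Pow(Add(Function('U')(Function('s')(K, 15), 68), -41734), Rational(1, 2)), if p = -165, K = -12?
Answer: Mul(I, Pow(42079, Rational(1, 2))) ≈ Mul(205.13, I)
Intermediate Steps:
Function('s')(g, D) = Mul(D, g)
Function('U')(j, W) = Add(-165, j) (Function('U')(j, W) = Add(j, -165) = Add(-165, j))
Pow(Add(Function('U')(Function('s')(K, 15), 68), -41734), Rational(1, 2)) = Pow(Add(Add(-165, Mul(15, -12)), -41734), Rational(1, 2)) = Pow(Add(Add(-165, -180), -41734), Rational(1, 2)) = Pow(Add(-345, -41734), Rational(1, 2)) = Pow(-42079, Rational(1, 2)) = Mul(I, Pow(42079, Rational(1, 2)))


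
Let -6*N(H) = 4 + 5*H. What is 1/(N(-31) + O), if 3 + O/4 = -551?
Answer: -6/13145 ≈ -0.00045645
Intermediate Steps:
O = -2216 (O = -12 + 4*(-551) = -12 - 2204 = -2216)
N(H) = -⅔ - 5*H/6 (N(H) = -(4 + 5*H)/6 = -⅔ - 5*H/6)
1/(N(-31) + O) = 1/((-⅔ - ⅚*(-31)) - 2216) = 1/((-⅔ + 155/6) - 2216) = 1/(151/6 - 2216) = 1/(-13145/6) = -6/13145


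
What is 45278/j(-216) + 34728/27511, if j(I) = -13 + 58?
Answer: 1247205818/1237995 ≈ 1007.4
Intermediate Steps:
j(I) = 45
45278/j(-216) + 34728/27511 = 45278/45 + 34728/27511 = 1247205818/1237995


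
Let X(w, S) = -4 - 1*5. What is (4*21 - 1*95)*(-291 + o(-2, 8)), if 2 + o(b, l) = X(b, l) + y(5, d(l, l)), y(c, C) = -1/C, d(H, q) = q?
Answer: 26587/8 ≈ 3323.4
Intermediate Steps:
X(w, S) = -9 (X(w, S) = -4 - 5 = -9)
o(b, l) = -11 - 1/l (o(b, l) = -2 + (-9 - 1/l) = -11 - 1/l)
(4*21 - 1*95)*(-291 + o(-2, 8)) = (4*21 - 1*95)*(-291 + (-11 - 1/8)) = (84 - 95)*(-291 + (-11 - 1*⅛)) = -11*(-291 + (-11 - ⅛)) = -11*(-291 - 89/8) = -11*(-2417/8) = 26587/8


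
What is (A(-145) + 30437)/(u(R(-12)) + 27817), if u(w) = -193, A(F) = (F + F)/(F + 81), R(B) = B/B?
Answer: 974129/883968 ≈ 1.1020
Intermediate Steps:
R(B) = 1
A(F) = 2*F/(81 + F) (A(F) = (2*F)/(81 + F) = 2*F/(81 + F))
(A(-145) + 30437)/(u(R(-12)) + 27817) = (2*(-145)/(81 - 145) + 30437)/(-193 + 27817) = (2*(-145)/(-64) + 30437)/27624 = (2*(-145)*(-1/64) + 30437)*(1/27624) = (145/32 + 30437)*(1/27624) = (974129/32)*(1/27624) = 974129/883968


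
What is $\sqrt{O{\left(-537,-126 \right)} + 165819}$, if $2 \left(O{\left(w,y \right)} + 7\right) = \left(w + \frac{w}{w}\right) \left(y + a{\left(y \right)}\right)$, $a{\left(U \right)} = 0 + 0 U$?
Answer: $2 \sqrt{49895} \approx 446.74$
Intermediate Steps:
$a{\left(U \right)} = 0$ ($a{\left(U \right)} = 0 + 0 = 0$)
$O{\left(w,y \right)} = -7 + \frac{y \left(1 + w\right)}{2}$ ($O{\left(w,y \right)} = -7 + \frac{\left(w + \frac{w}{w}\right) \left(y + 0\right)}{2} = -7 + \frac{\left(w + 1\right) y}{2} = -7 + \frac{\left(1 + w\right) y}{2} = -7 + \frac{y \left(1 + w\right)}{2}$)
$\sqrt{O{\left(-537,-126 \right)} + 165819} = \sqrt{\left(-7 + \frac{1}{2} \left(-126\right) + \frac{1}{2} \left(-537\right) \left(-126\right)\right) + 165819} = \sqrt{\left(-7 - 63 + 33831\right) + 165819} = \sqrt{33761 + 165819} = \sqrt{199580} = 2 \sqrt{49895}$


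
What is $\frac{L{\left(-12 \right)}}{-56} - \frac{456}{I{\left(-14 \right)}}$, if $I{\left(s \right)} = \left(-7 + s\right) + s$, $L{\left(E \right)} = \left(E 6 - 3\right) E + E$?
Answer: $- \frac{99}{35} \approx -2.8286$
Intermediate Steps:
$L{\left(E \right)} = E + E \left(-3 + 6 E\right)$ ($L{\left(E \right)} = \left(6 E - 3\right) E + E = \left(-3 + 6 E\right) E + E = E \left(-3 + 6 E\right) + E = E + E \left(-3 + 6 E\right)$)
$I{\left(s \right)} = -7 + 2 s$
$\frac{L{\left(-12 \right)}}{-56} - \frac{456}{I{\left(-14 \right)}} = \frac{2 \left(-12\right) \left(-1 + 3 \left(-12\right)\right)}{-56} - \frac{456}{-7 + 2 \left(-14\right)} = 2 \left(-12\right) \left(-1 - 36\right) \left(- \frac{1}{56}\right) - \frac{456}{-7 - 28} = 2 \left(-12\right) \left(-37\right) \left(- \frac{1}{56}\right) - \frac{456}{-35} = 888 \left(- \frac{1}{56}\right) - - \frac{456}{35} = - \frac{111}{7} + \frac{456}{35} = - \frac{99}{35}$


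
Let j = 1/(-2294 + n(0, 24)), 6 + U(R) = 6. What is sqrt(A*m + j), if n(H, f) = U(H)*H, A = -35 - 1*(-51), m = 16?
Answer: sqrt(1347181322)/2294 ≈ 16.000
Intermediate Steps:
U(R) = 0 (U(R) = -6 + 6 = 0)
A = 16 (A = -35 + 51 = 16)
n(H, f) = 0 (n(H, f) = 0*H = 0)
j = -1/2294 (j = 1/(-2294 + 0) = 1/(-2294) = -1/2294 ≈ -0.00043592)
sqrt(A*m + j) = sqrt(16*16 - 1/2294) = sqrt(256 - 1/2294) = sqrt(587263/2294) = sqrt(1347181322)/2294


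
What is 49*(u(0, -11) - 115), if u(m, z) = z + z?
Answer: -6713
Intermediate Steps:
u(m, z) = 2*z
49*(u(0, -11) - 115) = 49*(2*(-11) - 115) = 49*(-22 - 115) = 49*(-137) = -6713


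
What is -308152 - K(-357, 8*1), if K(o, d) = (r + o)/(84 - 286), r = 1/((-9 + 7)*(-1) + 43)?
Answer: -1400558872/4545 ≈ -3.0815e+5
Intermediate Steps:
r = 1/45 (r = 1/(-2*(-1) + 43) = 1/(2 + 43) = 1/45 ≈ 0.022222)
K(o, d) = -1/9090 - o/202 (K(o, d) = (1/45 + o)/(84 - 286) = (1/45 + o)/(-202) = (1/45 + o)*(-1/202) = -1/9090 - o/202)
-308152 - K(-357, 8*1) = -308152 - (-1/9090 - 1/202*(-357)) = -308152 - (-1/9090 + 357/202) = -308152 - 1*8032/4545 = -308152 - 8032/4545 = -1400558872/4545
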